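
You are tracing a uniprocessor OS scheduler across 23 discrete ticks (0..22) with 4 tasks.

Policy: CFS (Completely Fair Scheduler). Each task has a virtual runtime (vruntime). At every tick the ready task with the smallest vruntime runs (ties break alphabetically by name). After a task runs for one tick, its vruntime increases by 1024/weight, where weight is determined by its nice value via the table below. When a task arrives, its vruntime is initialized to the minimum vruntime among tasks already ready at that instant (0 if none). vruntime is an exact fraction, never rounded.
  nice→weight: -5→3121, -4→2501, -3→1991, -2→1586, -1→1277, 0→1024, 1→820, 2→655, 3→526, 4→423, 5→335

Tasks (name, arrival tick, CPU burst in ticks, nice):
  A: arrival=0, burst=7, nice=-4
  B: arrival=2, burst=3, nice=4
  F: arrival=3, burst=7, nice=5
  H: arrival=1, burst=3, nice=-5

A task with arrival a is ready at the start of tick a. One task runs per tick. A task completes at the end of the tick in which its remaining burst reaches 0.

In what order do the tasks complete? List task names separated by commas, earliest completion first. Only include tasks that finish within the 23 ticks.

t=0: vr[A=0] → run A
t=1: vr[A=1024/2501 H=1024/2501] → run A
t=2: vr[A=2048/2501 B=1024/2501 H=1024/2501] → run B
t=3: vr[A=2048/2501 B=2994176/1057923 F=1024/2501 H=1024/2501] → run F
t=4: vr[A=2048/2501 B=2994176/1057923 F=2904064/837835 H=1024/2501] → run H
t=5: vr[A=2048/2501 B=2994176/1057923 F=2904064/837835 H=5756928/7805621] → run H
t=6: vr[A=2048/2501 B=2994176/1057923 F=2904064/837835 H=8317952/7805621] → run A
t=7: vr[A=3072/2501 B=2994176/1057923 F=2904064/837835 H=8317952/7805621] → run H
t=8: vr[A=3072/2501 B=2994176/1057923 F=2904064/837835] → run A
t=9: vr[A=4096/2501 B=2994176/1057923 F=2904064/837835] → run A
t=10: vr[A=5120/2501 B=2994176/1057923 F=2904064/837835] → run A
t=11: vr[A=6144/2501 B=2994176/1057923 F=2904064/837835] → run A
t=12: vr[B=2994176/1057923 F=2904064/837835] → run B
t=13: vr[B=5555200/1057923 F=2904064/837835] → run F
t=14: vr[B=5555200/1057923 F=5465088/837835] → run B
t=15: vr[F=5465088/837835] → run F
t=16: vr[F=8026112/837835] → run F
t=17: vr[F=10587136/837835] → run F
t=18: vr[F=2629632/167567] → run F
t=19: vr[F=15709184/837835] → run F
t=20: (idle)
t=21: (idle)
t=22: (idle)

completion order = H, A, B, F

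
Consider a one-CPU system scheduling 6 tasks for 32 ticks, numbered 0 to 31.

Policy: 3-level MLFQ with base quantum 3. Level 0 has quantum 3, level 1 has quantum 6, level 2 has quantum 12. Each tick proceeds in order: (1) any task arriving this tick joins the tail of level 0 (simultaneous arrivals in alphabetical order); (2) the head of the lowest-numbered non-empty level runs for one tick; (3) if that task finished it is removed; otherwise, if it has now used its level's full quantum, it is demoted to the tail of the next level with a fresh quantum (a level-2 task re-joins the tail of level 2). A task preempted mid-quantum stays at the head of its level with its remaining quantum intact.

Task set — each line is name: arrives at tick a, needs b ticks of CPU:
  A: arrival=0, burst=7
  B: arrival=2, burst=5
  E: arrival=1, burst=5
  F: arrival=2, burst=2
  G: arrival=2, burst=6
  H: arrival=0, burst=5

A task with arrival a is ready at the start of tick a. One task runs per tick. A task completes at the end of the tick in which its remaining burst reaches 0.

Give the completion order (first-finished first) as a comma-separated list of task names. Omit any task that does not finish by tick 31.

completion order = F, A, H, E, B, G

t=0: L0/L1/L2 = AH/-/- → run A
t=1: L0/L1/L2 = AHE/-/- → run A
t=2: L0/L1/L2 = AHEBFG/-/- → run A
t=3: L0/L1/L2 = HEBFG/A/- → run H
t=4: L0/L1/L2 = HEBFG/A/- → run H
t=5: L0/L1/L2 = HEBFG/A/- → run H
t=6: L0/L1/L2 = EBFG/AH/- → run E
t=7: L0/L1/L2 = EBFG/AH/- → run E
t=8: L0/L1/L2 = EBFG/AH/- → run E
t=9: L0/L1/L2 = BFG/AHE/- → run B
t=10: L0/L1/L2 = BFG/AHE/- → run B
t=11: L0/L1/L2 = BFG/AHE/- → run B
t=12: L0/L1/L2 = FG/AHEB/- → run F
t=13: L0/L1/L2 = FG/AHEB/- → run F
t=14: L0/L1/L2 = G/AHEB/- → run G
t=15: L0/L1/L2 = G/AHEB/- → run G
t=16: L0/L1/L2 = G/AHEB/- → run G
t=17: L0/L1/L2 = -/AHEBG/- → run A
t=18: L0/L1/L2 = -/AHEBG/- → run A
t=19: L0/L1/L2 = -/AHEBG/- → run A
t=20: L0/L1/L2 = -/AHEBG/- → run A
t=21: L0/L1/L2 = -/HEBG/- → run H
t=22: L0/L1/L2 = -/HEBG/- → run H
t=23: L0/L1/L2 = -/EBG/- → run E
t=24: L0/L1/L2 = -/EBG/- → run E
t=25: L0/L1/L2 = -/BG/- → run B
t=26: L0/L1/L2 = -/BG/- → run B
t=27: L0/L1/L2 = -/G/- → run G
t=28: L0/L1/L2 = -/G/- → run G
t=29: L0/L1/L2 = -/G/- → run G
t=30: (idle)
t=31: (idle)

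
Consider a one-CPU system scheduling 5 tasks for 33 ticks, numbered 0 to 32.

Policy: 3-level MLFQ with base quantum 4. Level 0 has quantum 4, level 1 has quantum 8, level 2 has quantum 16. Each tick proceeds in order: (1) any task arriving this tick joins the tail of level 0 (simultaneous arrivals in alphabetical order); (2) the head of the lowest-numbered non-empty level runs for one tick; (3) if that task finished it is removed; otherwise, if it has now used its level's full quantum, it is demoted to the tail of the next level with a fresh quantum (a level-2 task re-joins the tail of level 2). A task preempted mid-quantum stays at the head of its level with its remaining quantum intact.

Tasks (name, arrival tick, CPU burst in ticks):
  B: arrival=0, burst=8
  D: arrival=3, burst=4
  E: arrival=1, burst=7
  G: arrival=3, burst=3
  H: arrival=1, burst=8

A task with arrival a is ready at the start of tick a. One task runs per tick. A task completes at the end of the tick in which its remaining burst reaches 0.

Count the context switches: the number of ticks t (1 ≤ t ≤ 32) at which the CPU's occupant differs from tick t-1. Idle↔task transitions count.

t=0: L0/L1/L2 = B/-/- → run B
t=1: L0/L1/L2 = BEH/-/- → run B
t=2: L0/L1/L2 = BEH/-/- → run B
t=3: L0/L1/L2 = BEHDG/-/- → run B
t=4: L0/L1/L2 = EHDG/B/- → run E
t=5: L0/L1/L2 = EHDG/B/- → run E
t=6: L0/L1/L2 = EHDG/B/- → run E
t=7: L0/L1/L2 = EHDG/B/- → run E
t=8: L0/L1/L2 = HDG/BE/- → run H
t=9: L0/L1/L2 = HDG/BE/- → run H
t=10: L0/L1/L2 = HDG/BE/- → run H
t=11: L0/L1/L2 = HDG/BE/- → run H
t=12: L0/L1/L2 = DG/BEH/- → run D
t=13: L0/L1/L2 = DG/BEH/- → run D
t=14: L0/L1/L2 = DG/BEH/- → run D
t=15: L0/L1/L2 = DG/BEH/- → run D
t=16: L0/L1/L2 = G/BEH/- → run G
t=17: L0/L1/L2 = G/BEH/- → run G
t=18: L0/L1/L2 = G/BEH/- → run G
t=19: L0/L1/L2 = -/BEH/- → run B
t=20: L0/L1/L2 = -/BEH/- → run B
t=21: L0/L1/L2 = -/BEH/- → run B
t=22: L0/L1/L2 = -/BEH/- → run B
t=23: L0/L1/L2 = -/EH/- → run E
t=24: L0/L1/L2 = -/EH/- → run E
t=25: L0/L1/L2 = -/EH/- → run E
t=26: L0/L1/L2 = -/H/- → run H
t=27: L0/L1/L2 = -/H/- → run H
t=28: L0/L1/L2 = -/H/- → run H
t=29: L0/L1/L2 = -/H/- → run H
t=30: (idle)
t=31: (idle)
t=32: (idle)

context switches = 8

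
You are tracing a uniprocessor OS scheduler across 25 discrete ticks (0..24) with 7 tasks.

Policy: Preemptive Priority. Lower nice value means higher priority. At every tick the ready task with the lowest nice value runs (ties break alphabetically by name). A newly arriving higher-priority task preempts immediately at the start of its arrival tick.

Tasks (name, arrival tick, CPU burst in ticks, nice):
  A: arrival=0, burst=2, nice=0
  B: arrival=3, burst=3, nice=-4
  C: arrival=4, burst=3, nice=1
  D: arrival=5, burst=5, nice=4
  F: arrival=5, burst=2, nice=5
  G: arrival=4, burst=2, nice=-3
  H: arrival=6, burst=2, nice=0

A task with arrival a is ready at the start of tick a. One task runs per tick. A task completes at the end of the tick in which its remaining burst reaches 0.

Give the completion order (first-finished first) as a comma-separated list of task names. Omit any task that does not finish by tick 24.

t=0: ready={A} → run A
t=1: ready={A} → run A
t=2: (idle)
t=3: ready={B} → run B
t=4: ready={B,C,G} → run B
t=5: ready={B,C,D,F,G} → run B
t=6: ready={C,D,F,G,H} → run G
t=7: ready={C,D,F,G,H} → run G
t=8: ready={C,D,F,H} → run H
t=9: ready={C,D,F,H} → run H
t=10: ready={C,D,F} → run C
t=11: ready={C,D,F} → run C
t=12: ready={C,D,F} → run C
t=13: ready={D,F} → run D
t=14: ready={D,F} → run D
t=15: ready={D,F} → run D
t=16: ready={D,F} → run D
t=17: ready={D,F} → run D
t=18: ready={F} → run F
t=19: ready={F} → run F
t=20: (idle)
t=21: (idle)
t=22: (idle)
t=23: (idle)
t=24: (idle)

completion order = A, B, G, H, C, D, F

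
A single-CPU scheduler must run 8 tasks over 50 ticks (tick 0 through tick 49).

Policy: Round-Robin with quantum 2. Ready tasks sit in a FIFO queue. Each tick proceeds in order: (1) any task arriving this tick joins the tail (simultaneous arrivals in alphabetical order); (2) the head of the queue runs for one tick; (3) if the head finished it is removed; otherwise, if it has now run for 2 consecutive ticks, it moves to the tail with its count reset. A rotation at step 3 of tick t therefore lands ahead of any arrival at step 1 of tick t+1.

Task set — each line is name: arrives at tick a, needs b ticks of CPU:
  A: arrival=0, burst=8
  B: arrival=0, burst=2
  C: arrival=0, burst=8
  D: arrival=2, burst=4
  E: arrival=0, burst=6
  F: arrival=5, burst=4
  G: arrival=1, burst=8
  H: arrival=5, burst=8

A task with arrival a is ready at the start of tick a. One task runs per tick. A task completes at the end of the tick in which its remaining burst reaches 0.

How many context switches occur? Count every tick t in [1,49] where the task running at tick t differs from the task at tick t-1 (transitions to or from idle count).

context switches = 24

t=0: queue=[A,B,C,E] q_used=0 → run A
t=1: queue=[A,B,C,E,G] q_used=1 → run A
t=2: queue=[B,C,E,G,A,D] q_used=0 → run B
t=3: queue=[B,C,E,G,A,D] q_used=1 → run B
t=4: queue=[C,E,G,A,D] q_used=0 → run C
t=5: queue=[C,E,G,A,D,F,H] q_used=1 → run C
t=6: queue=[E,G,A,D,F,H,C] q_used=0 → run E
t=7: queue=[E,G,A,D,F,H,C] q_used=1 → run E
t=8: queue=[G,A,D,F,H,C,E] q_used=0 → run G
t=9: queue=[G,A,D,F,H,C,E] q_used=1 → run G
t=10: queue=[A,D,F,H,C,E,G] q_used=0 → run A
t=11: queue=[A,D,F,H,C,E,G] q_used=1 → run A
t=12: queue=[D,F,H,C,E,G,A] q_used=0 → run D
t=13: queue=[D,F,H,C,E,G,A] q_used=1 → run D
t=14: queue=[F,H,C,E,G,A,D] q_used=0 → run F
t=15: queue=[F,H,C,E,G,A,D] q_used=1 → run F
t=16: queue=[H,C,E,G,A,D,F] q_used=0 → run H
t=17: queue=[H,C,E,G,A,D,F] q_used=1 → run H
t=18: queue=[C,E,G,A,D,F,H] q_used=0 → run C
t=19: queue=[C,E,G,A,D,F,H] q_used=1 → run C
t=20: queue=[E,G,A,D,F,H,C] q_used=0 → run E
t=21: queue=[E,G,A,D,F,H,C] q_used=1 → run E
t=22: queue=[G,A,D,F,H,C,E] q_used=0 → run G
t=23: queue=[G,A,D,F,H,C,E] q_used=1 → run G
t=24: queue=[A,D,F,H,C,E,G] q_used=0 → run A
t=25: queue=[A,D,F,H,C,E,G] q_used=1 → run A
t=26: queue=[D,F,H,C,E,G,A] q_used=0 → run D
t=27: queue=[D,F,H,C,E,G,A] q_used=1 → run D
t=28: queue=[F,H,C,E,G,A] q_used=0 → run F
t=29: queue=[F,H,C,E,G,A] q_used=1 → run F
t=30: queue=[H,C,E,G,A] q_used=0 → run H
t=31: queue=[H,C,E,G,A] q_used=1 → run H
t=32: queue=[C,E,G,A,H] q_used=0 → run C
t=33: queue=[C,E,G,A,H] q_used=1 → run C
t=34: queue=[E,G,A,H,C] q_used=0 → run E
t=35: queue=[E,G,A,H,C] q_used=1 → run E
t=36: queue=[G,A,H,C] q_used=0 → run G
t=37: queue=[G,A,H,C] q_used=1 → run G
t=38: queue=[A,H,C,G] q_used=0 → run A
t=39: queue=[A,H,C,G] q_used=1 → run A
t=40: queue=[H,C,G] q_used=0 → run H
t=41: queue=[H,C,G] q_used=1 → run H
t=42: queue=[C,G,H] q_used=0 → run C
t=43: queue=[C,G,H] q_used=1 → run C
t=44: queue=[G,H] q_used=0 → run G
t=45: queue=[G,H] q_used=1 → run G
t=46: queue=[H] q_used=0 → run H
t=47: queue=[H] q_used=1 → run H
t=48: (idle)
t=49: (idle)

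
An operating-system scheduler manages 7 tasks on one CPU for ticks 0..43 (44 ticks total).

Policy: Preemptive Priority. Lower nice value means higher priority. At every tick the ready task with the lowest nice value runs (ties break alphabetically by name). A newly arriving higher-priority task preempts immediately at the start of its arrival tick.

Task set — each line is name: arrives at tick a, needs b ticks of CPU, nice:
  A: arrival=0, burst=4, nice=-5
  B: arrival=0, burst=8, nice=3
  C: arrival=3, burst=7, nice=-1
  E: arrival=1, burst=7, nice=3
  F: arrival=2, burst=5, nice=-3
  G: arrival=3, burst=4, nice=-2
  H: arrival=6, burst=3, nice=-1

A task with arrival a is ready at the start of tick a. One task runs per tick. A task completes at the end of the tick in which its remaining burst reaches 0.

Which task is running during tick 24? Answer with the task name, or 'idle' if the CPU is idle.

t=0: ready={A,B} → run A
t=1: ready={A,B,E} → run A
t=2: ready={A,B,E,F} → run A
t=3: ready={A,B,C,E,F,G} → run A
t=4: ready={B,C,E,F,G} → run F
t=5: ready={B,C,E,F,G} → run F
t=6: ready={B,C,E,F,G,H} → run F
t=7: ready={B,C,E,F,G,H} → run F
t=8: ready={B,C,E,F,G,H} → run F
t=9: ready={B,C,E,G,H} → run G
t=10: ready={B,C,E,G,H} → run G
t=11: ready={B,C,E,G,H} → run G
t=12: ready={B,C,E,G,H} → run G
t=13: ready={B,C,E,H} → run C
t=14: ready={B,C,E,H} → run C
t=15: ready={B,C,E,H} → run C
t=16: ready={B,C,E,H} → run C
t=17: ready={B,C,E,H} → run C
t=18: ready={B,C,E,H} → run C
t=19: ready={B,C,E,H} → run C
t=20: ready={B,E,H} → run H
t=21: ready={B,E,H} → run H
t=22: ready={B,E,H} → run H
t=23: ready={B,E} → run B
t=24: ready={B,E} → run B
t=25: ready={B,E} → run B
t=26: ready={B,E} → run B
t=27: ready={B,E} → run B
t=28: ready={B,E} → run B
t=29: ready={B,E} → run B
t=30: ready={B,E} → run B
t=31: ready={E} → run E
t=32: ready={E} → run E
t=33: ready={E} → run E
t=34: ready={E} → run E
t=35: ready={E} → run E
t=36: ready={E} → run E
t=37: ready={E} → run E
t=38: (idle)
t=39: (idle)
t=40: (idle)
t=41: (idle)
t=42: (idle)
t=43: (idle)

running at tick 24 = B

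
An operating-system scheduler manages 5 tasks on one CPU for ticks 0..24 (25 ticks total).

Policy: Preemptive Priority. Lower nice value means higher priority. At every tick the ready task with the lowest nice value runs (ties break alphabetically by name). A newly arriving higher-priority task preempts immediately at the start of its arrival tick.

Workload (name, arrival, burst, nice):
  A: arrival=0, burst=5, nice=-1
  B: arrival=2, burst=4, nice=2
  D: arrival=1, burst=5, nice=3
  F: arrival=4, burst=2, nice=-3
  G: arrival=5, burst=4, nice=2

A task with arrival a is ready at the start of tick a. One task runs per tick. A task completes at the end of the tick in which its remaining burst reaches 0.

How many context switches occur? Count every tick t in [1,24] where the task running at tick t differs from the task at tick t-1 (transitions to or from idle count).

context switches = 6

t=0: ready={A} → run A
t=1: ready={A,D} → run A
t=2: ready={A,B,D} → run A
t=3: ready={A,B,D} → run A
t=4: ready={A,B,D,F} → run F
t=5: ready={A,B,D,F,G} → run F
t=6: ready={A,B,D,G} → run A
t=7: ready={B,D,G} → run B
t=8: ready={B,D,G} → run B
t=9: ready={B,D,G} → run B
t=10: ready={B,D,G} → run B
t=11: ready={D,G} → run G
t=12: ready={D,G} → run G
t=13: ready={D,G} → run G
t=14: ready={D,G} → run G
t=15: ready={D} → run D
t=16: ready={D} → run D
t=17: ready={D} → run D
t=18: ready={D} → run D
t=19: ready={D} → run D
t=20: (idle)
t=21: (idle)
t=22: (idle)
t=23: (idle)
t=24: (idle)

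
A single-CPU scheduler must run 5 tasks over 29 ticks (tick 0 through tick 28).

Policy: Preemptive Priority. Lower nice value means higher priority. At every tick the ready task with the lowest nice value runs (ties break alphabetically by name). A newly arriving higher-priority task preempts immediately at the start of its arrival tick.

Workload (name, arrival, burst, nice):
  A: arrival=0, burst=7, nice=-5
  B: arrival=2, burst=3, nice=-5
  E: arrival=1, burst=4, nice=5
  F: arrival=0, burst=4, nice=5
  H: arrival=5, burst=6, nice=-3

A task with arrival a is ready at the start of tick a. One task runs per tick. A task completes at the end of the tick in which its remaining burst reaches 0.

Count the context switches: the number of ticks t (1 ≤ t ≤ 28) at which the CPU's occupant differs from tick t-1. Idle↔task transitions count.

t=0: ready={A,F} → run A
t=1: ready={A,E,F} → run A
t=2: ready={A,B,E,F} → run A
t=3: ready={A,B,E,F} → run A
t=4: ready={A,B,E,F} → run A
t=5: ready={A,B,E,F,H} → run A
t=6: ready={A,B,E,F,H} → run A
t=7: ready={B,E,F,H} → run B
t=8: ready={B,E,F,H} → run B
t=9: ready={B,E,F,H} → run B
t=10: ready={E,F,H} → run H
t=11: ready={E,F,H} → run H
t=12: ready={E,F,H} → run H
t=13: ready={E,F,H} → run H
t=14: ready={E,F,H} → run H
t=15: ready={E,F,H} → run H
t=16: ready={E,F} → run E
t=17: ready={E,F} → run E
t=18: ready={E,F} → run E
t=19: ready={E,F} → run E
t=20: ready={F} → run F
t=21: ready={F} → run F
t=22: ready={F} → run F
t=23: ready={F} → run F
t=24: (idle)
t=25: (idle)
t=26: (idle)
t=27: (idle)
t=28: (idle)

context switches = 5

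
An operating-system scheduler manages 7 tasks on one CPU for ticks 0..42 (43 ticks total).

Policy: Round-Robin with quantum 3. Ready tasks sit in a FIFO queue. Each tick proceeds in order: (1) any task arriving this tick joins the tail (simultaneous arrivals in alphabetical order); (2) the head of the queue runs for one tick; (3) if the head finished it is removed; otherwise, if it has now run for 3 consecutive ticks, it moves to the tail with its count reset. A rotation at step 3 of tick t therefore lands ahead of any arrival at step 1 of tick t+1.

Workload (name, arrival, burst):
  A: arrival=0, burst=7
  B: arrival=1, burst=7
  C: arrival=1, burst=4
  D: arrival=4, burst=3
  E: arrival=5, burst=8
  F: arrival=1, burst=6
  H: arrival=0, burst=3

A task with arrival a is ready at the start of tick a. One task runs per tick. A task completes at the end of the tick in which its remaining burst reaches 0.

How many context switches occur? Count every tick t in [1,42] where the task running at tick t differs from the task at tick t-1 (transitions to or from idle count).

t=0: queue=[A,H] q_used=0 → run A
t=1: queue=[A,H,B,C,F] q_used=1 → run A
t=2: queue=[A,H,B,C,F] q_used=2 → run A
t=3: queue=[H,B,C,F,A] q_used=0 → run H
t=4: queue=[H,B,C,F,A,D] q_used=1 → run H
t=5: queue=[H,B,C,F,A,D,E] q_used=2 → run H
t=6: queue=[B,C,F,A,D,E] q_used=0 → run B
t=7: queue=[B,C,F,A,D,E] q_used=1 → run B
t=8: queue=[B,C,F,A,D,E] q_used=2 → run B
t=9: queue=[C,F,A,D,E,B] q_used=0 → run C
t=10: queue=[C,F,A,D,E,B] q_used=1 → run C
t=11: queue=[C,F,A,D,E,B] q_used=2 → run C
t=12: queue=[F,A,D,E,B,C] q_used=0 → run F
t=13: queue=[F,A,D,E,B,C] q_used=1 → run F
t=14: queue=[F,A,D,E,B,C] q_used=2 → run F
t=15: queue=[A,D,E,B,C,F] q_used=0 → run A
t=16: queue=[A,D,E,B,C,F] q_used=1 → run A
t=17: queue=[A,D,E,B,C,F] q_used=2 → run A
t=18: queue=[D,E,B,C,F,A] q_used=0 → run D
t=19: queue=[D,E,B,C,F,A] q_used=1 → run D
t=20: queue=[D,E,B,C,F,A] q_used=2 → run D
t=21: queue=[E,B,C,F,A] q_used=0 → run E
t=22: queue=[E,B,C,F,A] q_used=1 → run E
t=23: queue=[E,B,C,F,A] q_used=2 → run E
t=24: queue=[B,C,F,A,E] q_used=0 → run B
t=25: queue=[B,C,F,A,E] q_used=1 → run B
t=26: queue=[B,C,F,A,E] q_used=2 → run B
t=27: queue=[C,F,A,E,B] q_used=0 → run C
t=28: queue=[F,A,E,B] q_used=0 → run F
t=29: queue=[F,A,E,B] q_used=1 → run F
t=30: queue=[F,A,E,B] q_used=2 → run F
t=31: queue=[A,E,B] q_used=0 → run A
t=32: queue=[E,B] q_used=0 → run E
t=33: queue=[E,B] q_used=1 → run E
t=34: queue=[E,B] q_used=2 → run E
t=35: queue=[B,E] q_used=0 → run B
t=36: queue=[E] q_used=0 → run E
t=37: queue=[E] q_used=1 → run E
t=38: (idle)
t=39: (idle)
t=40: (idle)
t=41: (idle)
t=42: (idle)

context switches = 15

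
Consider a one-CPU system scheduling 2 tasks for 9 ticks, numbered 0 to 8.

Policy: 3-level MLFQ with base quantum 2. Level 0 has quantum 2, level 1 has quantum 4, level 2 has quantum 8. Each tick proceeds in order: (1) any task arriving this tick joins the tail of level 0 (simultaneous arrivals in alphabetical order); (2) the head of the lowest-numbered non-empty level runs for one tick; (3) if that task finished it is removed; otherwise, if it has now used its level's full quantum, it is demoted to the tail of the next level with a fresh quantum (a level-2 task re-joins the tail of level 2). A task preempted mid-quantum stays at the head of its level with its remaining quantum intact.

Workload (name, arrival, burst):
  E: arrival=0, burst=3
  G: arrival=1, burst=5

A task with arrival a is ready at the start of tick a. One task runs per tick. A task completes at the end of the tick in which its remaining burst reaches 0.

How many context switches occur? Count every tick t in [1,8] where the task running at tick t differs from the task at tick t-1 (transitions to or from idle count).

context switches = 4

t=0: L0/L1/L2 = E/-/- → run E
t=1: L0/L1/L2 = EG/-/- → run E
t=2: L0/L1/L2 = G/E/- → run G
t=3: L0/L1/L2 = G/E/- → run G
t=4: L0/L1/L2 = -/EG/- → run E
t=5: L0/L1/L2 = -/G/- → run G
t=6: L0/L1/L2 = -/G/- → run G
t=7: L0/L1/L2 = -/G/- → run G
t=8: (idle)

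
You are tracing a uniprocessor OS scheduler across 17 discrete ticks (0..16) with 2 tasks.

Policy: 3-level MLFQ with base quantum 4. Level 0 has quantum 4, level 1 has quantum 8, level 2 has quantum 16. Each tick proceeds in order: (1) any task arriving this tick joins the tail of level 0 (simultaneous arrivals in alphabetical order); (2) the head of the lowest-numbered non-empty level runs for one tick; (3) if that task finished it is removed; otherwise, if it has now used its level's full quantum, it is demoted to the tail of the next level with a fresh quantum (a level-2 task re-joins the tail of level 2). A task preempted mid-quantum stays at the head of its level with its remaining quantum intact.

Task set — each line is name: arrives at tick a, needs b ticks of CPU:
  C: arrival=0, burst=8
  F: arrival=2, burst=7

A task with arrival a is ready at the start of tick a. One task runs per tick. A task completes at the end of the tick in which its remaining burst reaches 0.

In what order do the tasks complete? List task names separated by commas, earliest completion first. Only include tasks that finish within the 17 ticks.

t=0: L0/L1/L2 = C/-/- → run C
t=1: L0/L1/L2 = C/-/- → run C
t=2: L0/L1/L2 = CF/-/- → run C
t=3: L0/L1/L2 = CF/-/- → run C
t=4: L0/L1/L2 = F/C/- → run F
t=5: L0/L1/L2 = F/C/- → run F
t=6: L0/L1/L2 = F/C/- → run F
t=7: L0/L1/L2 = F/C/- → run F
t=8: L0/L1/L2 = -/CF/- → run C
t=9: L0/L1/L2 = -/CF/- → run C
t=10: L0/L1/L2 = -/CF/- → run C
t=11: L0/L1/L2 = -/CF/- → run C
t=12: L0/L1/L2 = -/F/- → run F
t=13: L0/L1/L2 = -/F/- → run F
t=14: L0/L1/L2 = -/F/- → run F
t=15: (idle)
t=16: (idle)

completion order = C, F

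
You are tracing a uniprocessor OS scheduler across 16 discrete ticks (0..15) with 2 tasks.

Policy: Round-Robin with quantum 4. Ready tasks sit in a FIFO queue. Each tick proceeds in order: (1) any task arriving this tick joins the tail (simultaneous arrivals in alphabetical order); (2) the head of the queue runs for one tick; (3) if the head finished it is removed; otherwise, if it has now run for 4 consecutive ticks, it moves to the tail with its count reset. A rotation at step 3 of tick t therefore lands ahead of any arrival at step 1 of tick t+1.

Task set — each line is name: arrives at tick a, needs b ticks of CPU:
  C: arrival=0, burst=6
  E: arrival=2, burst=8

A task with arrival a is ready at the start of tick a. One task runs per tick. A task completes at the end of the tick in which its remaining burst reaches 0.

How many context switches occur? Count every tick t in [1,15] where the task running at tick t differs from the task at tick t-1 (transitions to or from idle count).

t=0: queue=[C] q_used=0 → run C
t=1: queue=[C] q_used=1 → run C
t=2: queue=[C,E] q_used=2 → run C
t=3: queue=[C,E] q_used=3 → run C
t=4: queue=[E,C] q_used=0 → run E
t=5: queue=[E,C] q_used=1 → run E
t=6: queue=[E,C] q_used=2 → run E
t=7: queue=[E,C] q_used=3 → run E
t=8: queue=[C,E] q_used=0 → run C
t=9: queue=[C,E] q_used=1 → run C
t=10: queue=[E] q_used=0 → run E
t=11: queue=[E] q_used=1 → run E
t=12: queue=[E] q_used=2 → run E
t=13: queue=[E] q_used=3 → run E
t=14: (idle)
t=15: (idle)

context switches = 4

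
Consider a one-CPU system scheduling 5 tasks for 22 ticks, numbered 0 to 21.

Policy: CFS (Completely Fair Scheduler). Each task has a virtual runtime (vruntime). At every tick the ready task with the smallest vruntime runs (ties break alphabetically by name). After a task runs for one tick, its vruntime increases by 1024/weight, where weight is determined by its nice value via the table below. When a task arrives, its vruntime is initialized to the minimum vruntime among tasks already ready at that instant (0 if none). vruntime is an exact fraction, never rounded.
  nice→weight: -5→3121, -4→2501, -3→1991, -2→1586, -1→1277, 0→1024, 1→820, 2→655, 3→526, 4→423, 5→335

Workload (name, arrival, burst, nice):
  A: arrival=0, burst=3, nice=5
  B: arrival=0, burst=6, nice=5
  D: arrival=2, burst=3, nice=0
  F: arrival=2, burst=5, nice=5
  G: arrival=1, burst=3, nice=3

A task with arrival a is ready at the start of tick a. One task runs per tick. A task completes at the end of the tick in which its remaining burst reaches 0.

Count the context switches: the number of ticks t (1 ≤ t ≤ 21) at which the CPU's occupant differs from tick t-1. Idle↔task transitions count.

t=0: vr[A=0 B=0] → run A
t=1: vr[A=1024/335 B=0 G=0] → run B
t=2: vr[A=1024/335 B=1024/335 D=0 F=0 G=0] → run D
t=3: vr[A=1024/335 B=1024/335 D=1 F=0 G=0] → run F
t=4: vr[A=1024/335 B=1024/335 D=1 F=1024/335 G=0] → run G
t=5: vr[A=1024/335 B=1024/335 D=1 F=1024/335 G=512/263] → run D
t=6: vr[A=1024/335 B=1024/335 D=2 F=1024/335 G=512/263] → run G
t=7: vr[A=1024/335 B=1024/335 D=2 F=1024/335 G=1024/263] → run D
t=8: vr[A=1024/335 B=1024/335 F=1024/335 G=1024/263] → run A
t=9: vr[A=2048/335 B=1024/335 F=1024/335 G=1024/263] → run B
t=10: vr[A=2048/335 B=2048/335 F=1024/335 G=1024/263] → run F
t=11: vr[A=2048/335 B=2048/335 F=2048/335 G=1024/263] → run G
t=12: vr[A=2048/335 B=2048/335 F=2048/335] → run A
t=13: vr[B=2048/335 F=2048/335] → run B
t=14: vr[B=3072/335 F=2048/335] → run F
t=15: vr[B=3072/335 F=3072/335] → run B
t=16: vr[B=4096/335 F=3072/335] → run F
t=17: vr[B=4096/335 F=4096/335] → run B
t=18: vr[B=1024/67 F=4096/335] → run F
t=19: vr[B=1024/67] → run B
t=20: (idle)
t=21: (idle)

context switches = 20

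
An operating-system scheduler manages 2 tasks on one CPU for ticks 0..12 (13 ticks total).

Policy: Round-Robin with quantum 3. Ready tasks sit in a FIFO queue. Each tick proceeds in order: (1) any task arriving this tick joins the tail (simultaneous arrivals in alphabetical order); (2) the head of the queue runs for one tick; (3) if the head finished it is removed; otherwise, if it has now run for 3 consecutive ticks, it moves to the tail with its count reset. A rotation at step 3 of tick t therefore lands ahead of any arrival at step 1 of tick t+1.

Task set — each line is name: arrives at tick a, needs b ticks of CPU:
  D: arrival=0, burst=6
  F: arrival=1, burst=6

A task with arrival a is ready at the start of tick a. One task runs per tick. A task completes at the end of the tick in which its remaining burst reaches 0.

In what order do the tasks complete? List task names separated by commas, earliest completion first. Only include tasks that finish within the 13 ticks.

t=0: queue=[D] q_used=0 → run D
t=1: queue=[D,F] q_used=1 → run D
t=2: queue=[D,F] q_used=2 → run D
t=3: queue=[F,D] q_used=0 → run F
t=4: queue=[F,D] q_used=1 → run F
t=5: queue=[F,D] q_used=2 → run F
t=6: queue=[D,F] q_used=0 → run D
t=7: queue=[D,F] q_used=1 → run D
t=8: queue=[D,F] q_used=2 → run D
t=9: queue=[F] q_used=0 → run F
t=10: queue=[F] q_used=1 → run F
t=11: queue=[F] q_used=2 → run F
t=12: (idle)

completion order = D, F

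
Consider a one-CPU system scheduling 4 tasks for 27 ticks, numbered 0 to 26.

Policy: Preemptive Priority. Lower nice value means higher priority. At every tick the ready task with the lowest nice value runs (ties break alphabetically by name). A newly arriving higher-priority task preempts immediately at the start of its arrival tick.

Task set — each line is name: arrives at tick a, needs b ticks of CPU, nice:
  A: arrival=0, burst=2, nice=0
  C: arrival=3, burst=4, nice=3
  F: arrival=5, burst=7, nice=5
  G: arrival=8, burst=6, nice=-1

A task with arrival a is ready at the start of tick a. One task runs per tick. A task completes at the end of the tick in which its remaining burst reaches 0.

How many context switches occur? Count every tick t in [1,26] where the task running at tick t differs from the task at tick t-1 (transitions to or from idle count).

context switches = 6

t=0: ready={A} → run A
t=1: ready={A} → run A
t=2: (idle)
t=3: ready={C} → run C
t=4: ready={C} → run C
t=5: ready={C,F} → run C
t=6: ready={C,F} → run C
t=7: ready={F} → run F
t=8: ready={F,G} → run G
t=9: ready={F,G} → run G
t=10: ready={F,G} → run G
t=11: ready={F,G} → run G
t=12: ready={F,G} → run G
t=13: ready={F,G} → run G
t=14: ready={F} → run F
t=15: ready={F} → run F
t=16: ready={F} → run F
t=17: ready={F} → run F
t=18: ready={F} → run F
t=19: ready={F} → run F
t=20: (idle)
t=21: (idle)
t=22: (idle)
t=23: (idle)
t=24: (idle)
t=25: (idle)
t=26: (idle)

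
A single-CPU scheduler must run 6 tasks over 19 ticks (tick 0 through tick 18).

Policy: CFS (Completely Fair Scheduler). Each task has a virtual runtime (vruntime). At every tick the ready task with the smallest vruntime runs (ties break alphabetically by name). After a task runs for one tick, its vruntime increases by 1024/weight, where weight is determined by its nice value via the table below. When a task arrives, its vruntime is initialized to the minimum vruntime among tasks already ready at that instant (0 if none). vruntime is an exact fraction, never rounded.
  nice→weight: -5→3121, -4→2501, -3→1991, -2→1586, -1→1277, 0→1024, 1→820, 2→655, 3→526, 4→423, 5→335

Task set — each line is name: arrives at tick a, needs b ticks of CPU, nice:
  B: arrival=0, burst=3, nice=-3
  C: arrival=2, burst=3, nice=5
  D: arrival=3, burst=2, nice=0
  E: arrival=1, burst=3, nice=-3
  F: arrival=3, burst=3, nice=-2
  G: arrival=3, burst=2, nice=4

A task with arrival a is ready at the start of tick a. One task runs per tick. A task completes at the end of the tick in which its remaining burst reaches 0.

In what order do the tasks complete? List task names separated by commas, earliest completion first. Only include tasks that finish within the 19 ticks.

t=0: vr[B=0] → run B
t=1: vr[B=1024/1991 E=1024/1991] → run B
t=2: vr[B=2048/1991 C=1024/1991 E=1024/1991] → run C
t=3: vr[B=2048/1991 C=2381824/666985 D=1024/1991 E=1024/1991 F=1024/1991 G=1024/1991] → run D
t=4: vr[B=2048/1991 C=2381824/666985 D=3015/1991 E=1024/1991 F=1024/1991 G=1024/1991] → run E
t=5: vr[B=2048/1991 C=2381824/666985 D=3015/1991 E=2048/1991 F=1024/1991 G=1024/1991] → run F
t=6: vr[B=2048/1991 C=2381824/666985 D=3015/1991 E=2048/1991 F=1831424/1578863 G=1024/1991] → run G
t=7: vr[B=2048/1991 C=2381824/666985 D=3015/1991 E=2048/1991 F=1831424/1578863 G=2471936/842193] → run B
t=8: vr[C=2381824/666985 D=3015/1991 E=2048/1991 F=1831424/1578863 G=2471936/842193] → run E
t=9: vr[C=2381824/666985 D=3015/1991 E=3072/1991 F=1831424/1578863 G=2471936/842193] → run F
t=10: vr[C=2381824/666985 D=3015/1991 E=3072/1991 F=2850816/1578863 G=2471936/842193] → run D
t=11: vr[C=2381824/666985 E=3072/1991 F=2850816/1578863 G=2471936/842193] → run E
t=12: vr[C=2381824/666985 F=2850816/1578863 G=2471936/842193] → run F
t=13: vr[C=2381824/666985 G=2471936/842193] → run G
t=14: vr[C=2381824/666985] → run C
t=15: vr[C=4420608/666985] → run C
t=16: (idle)
t=17: (idle)
t=18: (idle)

completion order = B, D, E, F, G, C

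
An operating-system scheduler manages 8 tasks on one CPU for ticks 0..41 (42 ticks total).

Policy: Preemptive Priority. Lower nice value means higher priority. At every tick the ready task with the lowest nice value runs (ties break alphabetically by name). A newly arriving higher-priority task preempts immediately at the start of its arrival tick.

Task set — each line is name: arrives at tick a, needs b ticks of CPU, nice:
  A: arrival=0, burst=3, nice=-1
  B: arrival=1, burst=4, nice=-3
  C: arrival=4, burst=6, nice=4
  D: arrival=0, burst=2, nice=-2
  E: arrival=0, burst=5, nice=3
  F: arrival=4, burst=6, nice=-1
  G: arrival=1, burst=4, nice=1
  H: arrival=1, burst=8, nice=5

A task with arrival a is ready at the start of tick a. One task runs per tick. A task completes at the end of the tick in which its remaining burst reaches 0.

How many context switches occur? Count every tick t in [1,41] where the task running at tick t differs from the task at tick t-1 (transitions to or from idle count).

t=0: ready={A,D,E} → run D
t=1: ready={A,B,D,E,G,H} → run B
t=2: ready={A,B,D,E,G,H} → run B
t=3: ready={A,B,D,E,G,H} → run B
t=4: ready={A,B,C,D,E,F,G,H} → run B
t=5: ready={A,C,D,E,F,G,H} → run D
t=6: ready={A,C,E,F,G,H} → run A
t=7: ready={A,C,E,F,G,H} → run A
t=8: ready={A,C,E,F,G,H} → run A
t=9: ready={C,E,F,G,H} → run F
t=10: ready={C,E,F,G,H} → run F
t=11: ready={C,E,F,G,H} → run F
t=12: ready={C,E,F,G,H} → run F
t=13: ready={C,E,F,G,H} → run F
t=14: ready={C,E,F,G,H} → run F
t=15: ready={C,E,G,H} → run G
t=16: ready={C,E,G,H} → run G
t=17: ready={C,E,G,H} → run G
t=18: ready={C,E,G,H} → run G
t=19: ready={C,E,H} → run E
t=20: ready={C,E,H} → run E
t=21: ready={C,E,H} → run E
t=22: ready={C,E,H} → run E
t=23: ready={C,E,H} → run E
t=24: ready={C,H} → run C
t=25: ready={C,H} → run C
t=26: ready={C,H} → run C
t=27: ready={C,H} → run C
t=28: ready={C,H} → run C
t=29: ready={C,H} → run C
t=30: ready={H} → run H
t=31: ready={H} → run H
t=32: ready={H} → run H
t=33: ready={H} → run H
t=34: ready={H} → run H
t=35: ready={H} → run H
t=36: ready={H} → run H
t=37: ready={H} → run H
t=38: (idle)
t=39: (idle)
t=40: (idle)
t=41: (idle)

context switches = 9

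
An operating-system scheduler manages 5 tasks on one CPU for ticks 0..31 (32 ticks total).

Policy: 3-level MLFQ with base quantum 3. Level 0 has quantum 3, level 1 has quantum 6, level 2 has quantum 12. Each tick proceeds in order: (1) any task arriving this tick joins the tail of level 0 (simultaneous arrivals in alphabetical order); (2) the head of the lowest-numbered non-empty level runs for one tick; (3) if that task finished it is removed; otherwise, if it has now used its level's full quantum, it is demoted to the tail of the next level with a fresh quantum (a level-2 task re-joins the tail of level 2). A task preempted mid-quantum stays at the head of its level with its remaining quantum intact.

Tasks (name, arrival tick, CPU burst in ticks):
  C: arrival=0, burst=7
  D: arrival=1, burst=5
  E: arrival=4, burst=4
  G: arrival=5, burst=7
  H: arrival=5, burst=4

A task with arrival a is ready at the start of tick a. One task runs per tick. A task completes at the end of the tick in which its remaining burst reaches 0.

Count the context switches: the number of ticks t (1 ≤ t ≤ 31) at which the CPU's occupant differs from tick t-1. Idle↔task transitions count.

context switches = 10

t=0: L0/L1/L2 = C/-/- → run C
t=1: L0/L1/L2 = CD/-/- → run C
t=2: L0/L1/L2 = CD/-/- → run C
t=3: L0/L1/L2 = D/C/- → run D
t=4: L0/L1/L2 = DE/C/- → run D
t=5: L0/L1/L2 = DEGH/C/- → run D
t=6: L0/L1/L2 = EGH/CD/- → run E
t=7: L0/L1/L2 = EGH/CD/- → run E
t=8: L0/L1/L2 = EGH/CD/- → run E
t=9: L0/L1/L2 = GH/CDE/- → run G
t=10: L0/L1/L2 = GH/CDE/- → run G
t=11: L0/L1/L2 = GH/CDE/- → run G
t=12: L0/L1/L2 = H/CDEG/- → run H
t=13: L0/L1/L2 = H/CDEG/- → run H
t=14: L0/L1/L2 = H/CDEG/- → run H
t=15: L0/L1/L2 = -/CDEGH/- → run C
t=16: L0/L1/L2 = -/CDEGH/- → run C
t=17: L0/L1/L2 = -/CDEGH/- → run C
t=18: L0/L1/L2 = -/CDEGH/- → run C
t=19: L0/L1/L2 = -/DEGH/- → run D
t=20: L0/L1/L2 = -/DEGH/- → run D
t=21: L0/L1/L2 = -/EGH/- → run E
t=22: L0/L1/L2 = -/GH/- → run G
t=23: L0/L1/L2 = -/GH/- → run G
t=24: L0/L1/L2 = -/GH/- → run G
t=25: L0/L1/L2 = -/GH/- → run G
t=26: L0/L1/L2 = -/H/- → run H
t=27: (idle)
t=28: (idle)
t=29: (idle)
t=30: (idle)
t=31: (idle)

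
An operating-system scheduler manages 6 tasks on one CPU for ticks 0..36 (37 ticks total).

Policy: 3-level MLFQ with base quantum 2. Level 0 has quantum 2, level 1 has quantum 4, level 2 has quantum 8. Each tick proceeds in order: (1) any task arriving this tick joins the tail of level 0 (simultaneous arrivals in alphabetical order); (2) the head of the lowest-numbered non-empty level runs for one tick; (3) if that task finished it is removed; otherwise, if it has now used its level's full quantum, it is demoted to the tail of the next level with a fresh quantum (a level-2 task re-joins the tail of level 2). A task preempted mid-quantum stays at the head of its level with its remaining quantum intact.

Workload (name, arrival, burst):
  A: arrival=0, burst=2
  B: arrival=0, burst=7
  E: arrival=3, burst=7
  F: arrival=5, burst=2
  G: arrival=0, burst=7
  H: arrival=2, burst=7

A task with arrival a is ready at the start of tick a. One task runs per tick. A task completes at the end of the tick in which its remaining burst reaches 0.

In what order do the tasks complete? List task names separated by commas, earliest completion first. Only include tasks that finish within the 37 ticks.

t=0: L0/L1/L2 = ABG/-/- → run A
t=1: L0/L1/L2 = ABG/-/- → run A
t=2: L0/L1/L2 = BGH/-/- → run B
t=3: L0/L1/L2 = BGHE/-/- → run B
t=4: L0/L1/L2 = GHE/B/- → run G
t=5: L0/L1/L2 = GHEF/B/- → run G
t=6: L0/L1/L2 = HEF/BG/- → run H
t=7: L0/L1/L2 = HEF/BG/- → run H
t=8: L0/L1/L2 = EF/BGH/- → run E
t=9: L0/L1/L2 = EF/BGH/- → run E
t=10: L0/L1/L2 = F/BGHE/- → run F
t=11: L0/L1/L2 = F/BGHE/- → run F
t=12: L0/L1/L2 = -/BGHE/- → run B
t=13: L0/L1/L2 = -/BGHE/- → run B
t=14: L0/L1/L2 = -/BGHE/- → run B
t=15: L0/L1/L2 = -/BGHE/- → run B
t=16: L0/L1/L2 = -/GHE/B → run G
t=17: L0/L1/L2 = -/GHE/B → run G
t=18: L0/L1/L2 = -/GHE/B → run G
t=19: L0/L1/L2 = -/GHE/B → run G
t=20: L0/L1/L2 = -/HE/BG → run H
t=21: L0/L1/L2 = -/HE/BG → run H
t=22: L0/L1/L2 = -/HE/BG → run H
t=23: L0/L1/L2 = -/HE/BG → run H
t=24: L0/L1/L2 = -/E/BGH → run E
t=25: L0/L1/L2 = -/E/BGH → run E
t=26: L0/L1/L2 = -/E/BGH → run E
t=27: L0/L1/L2 = -/E/BGH → run E
t=28: L0/L1/L2 = -/-/BGHE → run B
t=29: L0/L1/L2 = -/-/GHE → run G
t=30: L0/L1/L2 = -/-/HE → run H
t=31: L0/L1/L2 = -/-/E → run E
t=32: (idle)
t=33: (idle)
t=34: (idle)
t=35: (idle)
t=36: (idle)

completion order = A, F, B, G, H, E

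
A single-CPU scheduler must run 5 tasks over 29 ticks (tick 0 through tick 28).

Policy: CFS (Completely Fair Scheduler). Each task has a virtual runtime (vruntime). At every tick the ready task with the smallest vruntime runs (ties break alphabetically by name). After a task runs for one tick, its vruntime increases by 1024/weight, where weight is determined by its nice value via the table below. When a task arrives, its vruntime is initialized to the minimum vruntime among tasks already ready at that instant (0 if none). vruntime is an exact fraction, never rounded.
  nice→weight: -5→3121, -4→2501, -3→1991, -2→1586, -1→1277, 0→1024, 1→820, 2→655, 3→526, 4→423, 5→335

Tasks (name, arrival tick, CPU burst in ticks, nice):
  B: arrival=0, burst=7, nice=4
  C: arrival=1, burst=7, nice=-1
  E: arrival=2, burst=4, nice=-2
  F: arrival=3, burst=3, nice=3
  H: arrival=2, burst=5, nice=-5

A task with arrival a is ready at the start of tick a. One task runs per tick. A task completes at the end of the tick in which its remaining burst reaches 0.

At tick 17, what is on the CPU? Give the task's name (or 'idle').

t=0: vr[B=0] → run B
t=1: vr[B=1024/423 C=1024/423] → run B
t=2: vr[B=2048/423 C=1024/423 E=1024/423 H=1024/423] → run C
t=3: vr[B=2048/423 C=1740800/540171 E=1024/423 F=1024/423 H=1024/423] → run E
t=4: vr[B=2048/423 C=1740800/540171 E=1028608/335439 F=1024/423 H=1024/423] → run F
t=5: vr[B=2048/423 C=1740800/540171 E=1028608/335439 F=485888/111249 H=1024/423] → run H
t=6: vr[B=2048/423 C=1740800/540171 E=1028608/335439 F=485888/111249 H=3629056/1320183] → run H
t=7: vr[B=2048/423 C=1740800/540171 E=1028608/335439 F=485888/111249 H=4062208/1320183] → run E
t=8: vr[B=2048/423 C=1740800/540171 E=1245184/335439 F=485888/111249 H=4062208/1320183] → run H
t=9: vr[B=2048/423 C=1740800/540171 E=1245184/335439 F=485888/111249 H=4495360/1320183] → run C
t=10: vr[B=2048/423 C=2173952/540171 E=1245184/335439 F=485888/111249 H=4495360/1320183] → run H
t=11: vr[B=2048/423 C=2173952/540171 E=1245184/335439 F=485888/111249 H=4928512/1320183] → run E
t=12: vr[B=2048/423 C=2173952/540171 E=1461760/335439 F=485888/111249 H=4928512/1320183] → run H
t=13: vr[B=2048/423 C=2173952/540171 E=1461760/335439 F=485888/111249] → run C
t=14: vr[B=2048/423 C=2607104/540171 E=1461760/335439 F=485888/111249] → run E
t=15: vr[B=2048/423 C=2607104/540171 F=485888/111249] → run F
t=16: vr[B=2048/423 C=2607104/540171 F=702464/111249] → run C
t=17: vr[B=2048/423 C=3040256/540171 F=702464/111249] → run B
t=18: vr[B=1024/141 C=3040256/540171 F=702464/111249] → run C
t=19: vr[B=1024/141 C=3473408/540171 F=702464/111249] → run F
t=20: vr[B=1024/141 C=3473408/540171] → run C
t=21: vr[B=1024/141 C=3906560/540171] → run C
t=22: vr[B=1024/141] → run B
t=23: vr[B=4096/423] → run B
t=24: vr[B=5120/423] → run B
t=25: vr[B=2048/141] → run B
t=26: (idle)
t=27: (idle)
t=28: (idle)

running at tick 17 = B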